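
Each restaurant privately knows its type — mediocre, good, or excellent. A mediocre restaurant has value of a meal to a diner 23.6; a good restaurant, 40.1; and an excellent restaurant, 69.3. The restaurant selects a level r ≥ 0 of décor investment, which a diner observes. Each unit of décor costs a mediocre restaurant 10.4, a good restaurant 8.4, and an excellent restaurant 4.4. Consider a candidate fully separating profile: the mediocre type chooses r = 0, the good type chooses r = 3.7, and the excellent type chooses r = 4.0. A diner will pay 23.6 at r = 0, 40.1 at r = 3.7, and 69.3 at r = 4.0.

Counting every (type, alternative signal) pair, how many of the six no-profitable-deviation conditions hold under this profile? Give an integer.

Excellent (own payoff 69.3 − 4.4×4.0 = 51.7): to r=0 gives 23.6 → no gain ✓; to r=3.7 gives 40.1 − 4.4×3.7 = 23.82 → no gain ✓.
Mediocre (own payoff 23.6): to r=3.7 gives 40.1 − 10.4×3.7 = 1.62 → no gain ✓; to r=4.0 gives 69.3 − 10.4×4.0 = 27.7 → profitable ✗.
Good (own payoff 40.1 − 8.4×3.7 = 9.02): to r=0 gives 23.6 → profitable ✗; to r=4.0 gives 69.3 − 8.4×4.0 = 35.7 → profitable ✗.
3 of the 6 constraints hold; not an equilibrium.

3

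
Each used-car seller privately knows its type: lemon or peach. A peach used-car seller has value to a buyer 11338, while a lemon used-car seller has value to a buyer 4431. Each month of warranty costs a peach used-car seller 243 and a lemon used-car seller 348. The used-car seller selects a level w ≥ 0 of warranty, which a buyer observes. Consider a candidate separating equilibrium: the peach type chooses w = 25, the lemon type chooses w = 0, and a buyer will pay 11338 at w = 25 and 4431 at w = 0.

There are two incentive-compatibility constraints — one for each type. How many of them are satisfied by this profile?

2

Peach type: signal → 11338 − 243 × 25 = 5263; deviate to 0 → 4431. IC holds (5263 ≥ 4431).
Lemon type: stay at 0 → 4431; mimic → 11338 − 348 × 25 = 2638. IC holds (4431 ≥ 2638).
2 of 2 constraints hold, so this is a separating equilibrium.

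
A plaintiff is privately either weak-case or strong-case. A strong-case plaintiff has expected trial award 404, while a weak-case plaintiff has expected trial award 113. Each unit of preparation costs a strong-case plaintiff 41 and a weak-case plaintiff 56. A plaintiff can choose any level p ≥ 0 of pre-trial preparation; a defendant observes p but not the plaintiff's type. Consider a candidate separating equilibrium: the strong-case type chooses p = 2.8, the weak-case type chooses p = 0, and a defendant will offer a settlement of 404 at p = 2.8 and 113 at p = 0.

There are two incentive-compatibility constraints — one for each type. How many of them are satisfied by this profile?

1

Weak-case type: stay at 0 → 113; mimic → 404 − 56 × 2.8 = 247.2. IC fails (113 < 247.2).
Strong-case type: signal → 404 − 41 × 2.8 = 289.2; deviate to 0 → 113. IC holds (289.2 ≥ 113).
1 of 2 constraints hold, so this profile is not an equilibrium.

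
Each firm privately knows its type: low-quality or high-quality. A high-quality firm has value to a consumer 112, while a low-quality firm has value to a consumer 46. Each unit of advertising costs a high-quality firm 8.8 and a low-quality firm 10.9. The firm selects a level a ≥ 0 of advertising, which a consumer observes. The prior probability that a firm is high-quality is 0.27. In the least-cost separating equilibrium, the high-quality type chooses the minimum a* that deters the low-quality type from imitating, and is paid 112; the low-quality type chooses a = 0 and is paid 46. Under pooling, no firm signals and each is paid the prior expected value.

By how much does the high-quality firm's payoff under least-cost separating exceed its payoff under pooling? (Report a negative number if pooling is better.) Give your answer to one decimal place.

-5.1

Least-cost separating signal: a* solves 46 = 112 − 10.9·a*, so a* = (112 − 46)/10.9 ≈ 6.0550.
High-quality type's separating payoff: 112 − 8.8 × a* = 112 − 8.8 × (112 − 46)/10.9 = 112 − 580.8/10.9 ≈ 58.716.
Pooling payoff: 0.27 × 112 + 0.73 × 46 = 63.82.
Difference: 58.716 − 63.82 = -5.104, i.e. -5.1 to one decimal place.
The high-quality type would prefer the pooling outcome.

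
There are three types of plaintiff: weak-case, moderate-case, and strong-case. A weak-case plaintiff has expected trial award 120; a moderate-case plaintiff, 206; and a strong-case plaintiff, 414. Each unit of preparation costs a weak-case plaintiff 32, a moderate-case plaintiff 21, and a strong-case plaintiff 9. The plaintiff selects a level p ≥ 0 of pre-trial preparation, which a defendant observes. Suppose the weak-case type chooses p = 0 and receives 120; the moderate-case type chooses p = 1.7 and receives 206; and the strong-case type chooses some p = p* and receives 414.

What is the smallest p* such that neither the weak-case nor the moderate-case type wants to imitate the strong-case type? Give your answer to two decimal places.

Weak-case type (on-path payoff 120) won't mimic when 120 ≥ 414 − 32·p*, i.e. p* ≥ 9.19.
Moderate-case type (on-path payoff 206 − 21×1.7 = 170.3) won't mimic when 170.3 ≥ 414 − 21·p*, i.e. p* ≥ 11.60.
Both must hold, so p* = max(9.19, 11.60) = 11.60. The moderate-case type's constraint binds.

11.60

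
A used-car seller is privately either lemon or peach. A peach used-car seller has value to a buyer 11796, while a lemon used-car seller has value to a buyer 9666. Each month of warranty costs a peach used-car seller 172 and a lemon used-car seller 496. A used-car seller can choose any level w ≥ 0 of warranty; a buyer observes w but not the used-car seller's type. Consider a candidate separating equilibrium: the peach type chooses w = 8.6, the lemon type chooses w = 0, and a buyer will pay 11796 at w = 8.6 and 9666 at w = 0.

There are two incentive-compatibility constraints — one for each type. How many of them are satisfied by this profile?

Peach type: signal → 11796 − 172 × 8.6 = 10316.8; deviate to 0 → 9666. IC holds (10316.8 ≥ 9666).
Lemon type: stay at 0 → 9666; mimic → 11796 − 496 × 8.6 = 7530.4. IC holds (9666 ≥ 7530.4).
2 of 2 constraints hold, so this is a separating equilibrium.

2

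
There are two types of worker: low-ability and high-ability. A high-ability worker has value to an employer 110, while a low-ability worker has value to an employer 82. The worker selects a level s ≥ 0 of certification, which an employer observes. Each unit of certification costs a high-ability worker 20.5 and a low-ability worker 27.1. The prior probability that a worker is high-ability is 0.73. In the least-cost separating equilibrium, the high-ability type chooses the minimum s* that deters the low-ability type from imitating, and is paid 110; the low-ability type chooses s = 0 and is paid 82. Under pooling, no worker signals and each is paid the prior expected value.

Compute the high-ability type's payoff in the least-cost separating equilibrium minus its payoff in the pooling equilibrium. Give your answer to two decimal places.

Least-cost separating signal: s* solves 82 = 110 − 27.1·s*, so s* = (110 − 82)/27.1 ≈ 1.0332.
High-ability type's separating payoff: 110 − 20.5 × s* = 110 − 20.5 × (110 − 82)/27.1 = 110 − 574/27.1 ≈ 88.8192.
Pooling payoff: 0.73 × 110 + 0.27 × 82 = 102.44.
Difference: 88.8192 − 102.44 = -13.6208, i.e. -13.62 to two decimal places.
The high-ability type would prefer the pooling outcome.

-13.62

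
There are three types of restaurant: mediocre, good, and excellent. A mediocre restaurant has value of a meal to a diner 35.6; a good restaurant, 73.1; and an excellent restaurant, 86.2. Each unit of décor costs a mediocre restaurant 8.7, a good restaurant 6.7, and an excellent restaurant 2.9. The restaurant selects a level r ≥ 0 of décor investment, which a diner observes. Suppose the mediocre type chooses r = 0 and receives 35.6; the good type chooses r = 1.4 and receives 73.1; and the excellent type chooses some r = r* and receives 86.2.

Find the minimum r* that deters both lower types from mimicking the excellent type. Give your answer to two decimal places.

5.82

Mediocre type (on-path payoff 35.6) won't mimic when 35.6 ≥ 86.2 − 8.7·r*, i.e. r* ≥ 5.82.
Good type (on-path payoff 73.1 − 6.7×1.4 = 63.72) won't mimic when 63.72 ≥ 86.2 − 6.7·r*, i.e. r* ≥ 3.36.
Both must hold, so r* = max(5.82, 3.36) = 5.82. The mediocre type's constraint binds.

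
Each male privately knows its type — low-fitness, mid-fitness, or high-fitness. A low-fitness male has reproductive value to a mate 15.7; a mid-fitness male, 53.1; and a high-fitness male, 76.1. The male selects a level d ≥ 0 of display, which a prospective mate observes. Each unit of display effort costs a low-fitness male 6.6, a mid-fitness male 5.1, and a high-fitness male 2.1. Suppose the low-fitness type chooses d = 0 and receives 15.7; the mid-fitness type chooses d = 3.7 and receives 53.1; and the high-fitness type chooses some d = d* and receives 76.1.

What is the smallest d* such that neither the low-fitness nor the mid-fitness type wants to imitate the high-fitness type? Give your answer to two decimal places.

9.15

Mid-fitness type (on-path payoff 53.1 − 5.1×3.7 = 34.23) won't mimic when 34.23 ≥ 76.1 − 5.1·d*, i.e. d* ≥ 8.21.
Low-fitness type (on-path payoff 15.7) won't mimic when 15.7 ≥ 76.1 − 6.6·d*, i.e. d* ≥ 9.15.
Both must hold, so d* = max(9.15, 8.21) = 9.15. The low-fitness type's constraint binds.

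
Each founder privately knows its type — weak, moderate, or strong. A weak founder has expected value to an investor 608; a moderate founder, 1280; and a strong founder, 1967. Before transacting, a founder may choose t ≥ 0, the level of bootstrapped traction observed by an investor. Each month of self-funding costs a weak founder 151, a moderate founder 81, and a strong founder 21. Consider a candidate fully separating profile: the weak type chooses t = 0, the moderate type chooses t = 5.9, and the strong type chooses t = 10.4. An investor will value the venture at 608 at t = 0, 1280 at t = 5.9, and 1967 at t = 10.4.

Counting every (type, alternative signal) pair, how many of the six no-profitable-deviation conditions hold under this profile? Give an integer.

5

Moderate (own payoff 1280 − 81×5.9 = 802.1): to t=0 gives 608 → no gain ✓; to t=10.4 gives 1967 − 81×10.4 = 1124.6 → profitable ✗.
Strong (own payoff 1967 − 21×10.4 = 1748.6): to t=0 gives 608 → no gain ✓; to t=5.9 gives 1280 − 21×5.9 = 1156.1 → no gain ✓.
Weak (own payoff 608): to t=5.9 gives 1280 − 151×5.9 = 389.1 → no gain ✓; to t=10.4 gives 1967 − 151×10.4 = 396.6 → no gain ✓.
5 of the 6 constraints hold; not an equilibrium.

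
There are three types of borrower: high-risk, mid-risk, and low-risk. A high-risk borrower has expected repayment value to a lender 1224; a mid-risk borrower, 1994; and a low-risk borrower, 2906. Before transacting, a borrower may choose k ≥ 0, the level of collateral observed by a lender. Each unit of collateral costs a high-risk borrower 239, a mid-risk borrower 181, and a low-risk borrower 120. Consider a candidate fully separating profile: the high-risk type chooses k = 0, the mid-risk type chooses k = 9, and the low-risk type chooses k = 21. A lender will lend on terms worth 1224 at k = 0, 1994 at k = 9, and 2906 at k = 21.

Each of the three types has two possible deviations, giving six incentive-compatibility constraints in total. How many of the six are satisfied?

High-risk (own payoff 1224): to k=9 gives 1994 − 239×9 = -157 → no gain ✓; to k=21 gives 2906 − 239×21 = -2113 → no gain ✓.
Low-risk (own payoff 2906 − 120×21 = 386): to k=0 gives 1224 → profitable ✗; to k=9 gives 1994 − 120×9 = 914 → profitable ✗.
Mid-risk (own payoff 1994 − 181×9 = 365): to k=0 gives 1224 → profitable ✗; to k=21 gives 2906 − 181×21 = -895 → no gain ✓.
3 of the 6 constraints hold; not an equilibrium.

3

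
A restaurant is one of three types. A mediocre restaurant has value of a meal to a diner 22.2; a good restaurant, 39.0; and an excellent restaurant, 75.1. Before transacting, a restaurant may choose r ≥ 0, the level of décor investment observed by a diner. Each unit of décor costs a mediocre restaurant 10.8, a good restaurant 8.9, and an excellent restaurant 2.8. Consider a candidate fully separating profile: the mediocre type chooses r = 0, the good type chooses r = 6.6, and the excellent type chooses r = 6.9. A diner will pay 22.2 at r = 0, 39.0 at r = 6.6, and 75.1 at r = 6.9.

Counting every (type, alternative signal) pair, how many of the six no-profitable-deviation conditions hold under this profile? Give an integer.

Mediocre (own payoff 22.2): to r=6.6 gives 39.0 − 10.8×6.6 = -32.28 → no gain ✓; to r=6.9 gives 75.1 − 10.8×6.9 = 0.58 → no gain ✓.
Excellent (own payoff 75.1 − 2.8×6.9 = 55.78): to r=0 gives 22.2 → no gain ✓; to r=6.6 gives 39.0 − 2.8×6.6 = 20.52 → no gain ✓.
Good (own payoff 39.0 − 8.9×6.6 = -19.74): to r=0 gives 22.2 → profitable ✗; to r=6.9 gives 75.1 − 8.9×6.9 = 13.69 → profitable ✗.
4 of the 6 constraints hold; not an equilibrium.

4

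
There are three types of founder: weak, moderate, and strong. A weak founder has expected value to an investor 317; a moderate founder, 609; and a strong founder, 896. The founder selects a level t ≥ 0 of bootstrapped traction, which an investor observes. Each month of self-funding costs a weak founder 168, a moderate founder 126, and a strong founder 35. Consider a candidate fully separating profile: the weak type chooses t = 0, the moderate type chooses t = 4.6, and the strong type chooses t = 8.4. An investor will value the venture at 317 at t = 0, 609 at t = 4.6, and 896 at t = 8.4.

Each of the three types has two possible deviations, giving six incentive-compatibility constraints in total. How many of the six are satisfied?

Strong (own payoff 896 − 35×8.4 = 602): to t=0 gives 317 → no gain ✓; to t=4.6 gives 609 − 35×4.6 = 448 → no gain ✓.
Moderate (own payoff 609 − 126×4.6 = 29.4): to t=0 gives 317 → profitable ✗; to t=8.4 gives 896 − 126×8.4 = -162.4 → no gain ✓.
Weak (own payoff 317): to t=4.6 gives 609 − 168×4.6 = -163.8 → no gain ✓; to t=8.4 gives 896 − 168×8.4 = -515.2 → no gain ✓.
5 of the 6 constraints hold; not an equilibrium.

5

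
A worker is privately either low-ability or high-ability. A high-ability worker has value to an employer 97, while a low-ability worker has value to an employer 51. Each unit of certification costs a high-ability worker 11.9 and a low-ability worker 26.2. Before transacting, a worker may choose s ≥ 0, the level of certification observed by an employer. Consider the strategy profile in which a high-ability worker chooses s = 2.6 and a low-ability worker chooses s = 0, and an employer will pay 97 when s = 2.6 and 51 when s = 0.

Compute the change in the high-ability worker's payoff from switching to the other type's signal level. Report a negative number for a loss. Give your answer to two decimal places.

-15.06

Playing s = 2.6 the high-ability worker receives 97 − 11.9 × 2.6 = 66.06.
Deviating to s = 0 yields 51 instead.
Gain from deviating: 51 − 66.06 = -15.06.
The gain is negative, so the high-ability type's incentive-compatibility constraint is satisfied.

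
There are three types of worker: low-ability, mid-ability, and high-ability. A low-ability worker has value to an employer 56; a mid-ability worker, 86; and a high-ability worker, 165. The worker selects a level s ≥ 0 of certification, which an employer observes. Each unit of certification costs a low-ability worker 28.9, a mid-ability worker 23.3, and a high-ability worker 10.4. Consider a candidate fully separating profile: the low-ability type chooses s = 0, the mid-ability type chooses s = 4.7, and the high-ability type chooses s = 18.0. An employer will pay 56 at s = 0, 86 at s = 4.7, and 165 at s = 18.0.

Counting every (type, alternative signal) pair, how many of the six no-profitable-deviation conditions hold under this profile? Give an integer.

Low-ability (own payoff 56): to s=4.7 gives 86 − 28.9×4.7 = -49.83 → no gain ✓; to s=18.0 gives 165 − 28.9×18.0 = -355.2 → no gain ✓.
High-ability (own payoff 165 − 10.4×18.0 = -22.2): to s=0 gives 56 → profitable ✗; to s=4.7 gives 86 − 10.4×4.7 = 37.12 → profitable ✗.
Mid-ability (own payoff 86 − 23.3×4.7 = -23.51): to s=0 gives 56 → profitable ✗; to s=18.0 gives 165 − 23.3×18.0 = -254.4 → no gain ✓.
3 of the 6 constraints hold; not an equilibrium.

3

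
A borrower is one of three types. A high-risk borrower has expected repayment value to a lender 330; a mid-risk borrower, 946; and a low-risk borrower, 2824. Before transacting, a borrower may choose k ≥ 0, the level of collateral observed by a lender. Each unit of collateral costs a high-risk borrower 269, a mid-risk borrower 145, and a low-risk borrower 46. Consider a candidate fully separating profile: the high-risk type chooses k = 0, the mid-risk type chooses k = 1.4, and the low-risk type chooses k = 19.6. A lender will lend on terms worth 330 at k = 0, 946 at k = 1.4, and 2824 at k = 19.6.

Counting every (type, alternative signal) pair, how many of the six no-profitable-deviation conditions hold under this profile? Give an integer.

Low-risk (own payoff 2824 − 46×19.6 = 1922.4): to k=0 gives 330 → no gain ✓; to k=1.4 gives 946 − 46×1.4 = 881.6 → no gain ✓.
Mid-risk (own payoff 946 − 145×1.4 = 743): to k=0 gives 330 → no gain ✓; to k=19.6 gives 2824 − 145×19.6 = -18 → no gain ✓.
High-risk (own payoff 330): to k=1.4 gives 946 − 269×1.4 = 569.4 → profitable ✗; to k=19.6 gives 2824 − 269×19.6 = -2448.4 → no gain ✓.
5 of the 6 constraints hold; not an equilibrium.

5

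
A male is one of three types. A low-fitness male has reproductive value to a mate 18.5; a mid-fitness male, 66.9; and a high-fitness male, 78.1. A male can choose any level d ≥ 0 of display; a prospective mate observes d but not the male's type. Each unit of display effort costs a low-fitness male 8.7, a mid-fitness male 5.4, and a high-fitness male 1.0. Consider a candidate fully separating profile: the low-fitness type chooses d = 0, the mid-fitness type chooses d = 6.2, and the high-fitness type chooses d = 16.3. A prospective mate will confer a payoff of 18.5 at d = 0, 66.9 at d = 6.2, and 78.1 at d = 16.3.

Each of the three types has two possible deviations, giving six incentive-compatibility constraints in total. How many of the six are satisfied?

6

Mid-fitness (own payoff 66.9 − 5.4×6.2 = 33.42): to d=0 gives 18.5 → no gain ✓; to d=16.3 gives 78.1 − 5.4×16.3 = -9.92 → no gain ✓.
High-fitness (own payoff 78.1 − 1.0×16.3 = 61.8): to d=0 gives 18.5 → no gain ✓; to d=6.2 gives 66.9 − 1.0×6.2 = 60.7 → no gain ✓.
Low-fitness (own payoff 18.5): to d=6.2 gives 66.9 − 8.7×6.2 = 12.96 → no gain ✓; to d=16.3 gives 78.1 − 8.7×16.3 = -63.71 → no gain ✓.
6 of the 6 constraints hold; this profile is a separating equilibrium.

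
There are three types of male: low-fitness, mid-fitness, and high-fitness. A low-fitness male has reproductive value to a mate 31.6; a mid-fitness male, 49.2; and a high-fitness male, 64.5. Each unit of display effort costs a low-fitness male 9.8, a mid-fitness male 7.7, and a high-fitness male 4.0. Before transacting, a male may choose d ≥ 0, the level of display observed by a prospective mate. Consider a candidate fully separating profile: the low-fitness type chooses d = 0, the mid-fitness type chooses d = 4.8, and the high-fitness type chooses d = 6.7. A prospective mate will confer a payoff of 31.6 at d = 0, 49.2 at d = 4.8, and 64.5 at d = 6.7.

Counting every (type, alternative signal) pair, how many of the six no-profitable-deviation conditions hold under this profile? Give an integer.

Mid-fitness (own payoff 49.2 − 7.7×4.8 = 12.24): to d=0 gives 31.6 → profitable ✗; to d=6.7 gives 64.5 − 7.7×6.7 = 12.91 → profitable ✗.
High-fitness (own payoff 64.5 − 4.0×6.7 = 37.7): to d=0 gives 31.6 → no gain ✓; to d=4.8 gives 49.2 − 4.0×4.8 = 30 → no gain ✓.
Low-fitness (own payoff 31.6): to d=4.8 gives 49.2 − 9.8×4.8 = 2.16 → no gain ✓; to d=6.7 gives 64.5 − 9.8×6.7 = -1.16 → no gain ✓.
4 of the 6 constraints hold; not an equilibrium.

4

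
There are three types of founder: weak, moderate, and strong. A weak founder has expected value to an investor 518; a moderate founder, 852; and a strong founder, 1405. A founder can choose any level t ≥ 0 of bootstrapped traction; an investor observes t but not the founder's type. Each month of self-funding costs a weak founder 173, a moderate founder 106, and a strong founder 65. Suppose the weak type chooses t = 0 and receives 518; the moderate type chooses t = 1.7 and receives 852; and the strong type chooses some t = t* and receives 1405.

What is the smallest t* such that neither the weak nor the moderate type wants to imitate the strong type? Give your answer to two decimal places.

Weak type (on-path payoff 518) won't mimic when 518 ≥ 1405 − 173·t*, i.e. t* ≥ 5.13.
Moderate type (on-path payoff 852 − 106×1.7 = 671.8) won't mimic when 671.8 ≥ 1405 − 106·t*, i.e. t* ≥ 6.92.
Both must hold, so t* = max(5.13, 6.92) = 6.92. The moderate type's constraint binds.

6.92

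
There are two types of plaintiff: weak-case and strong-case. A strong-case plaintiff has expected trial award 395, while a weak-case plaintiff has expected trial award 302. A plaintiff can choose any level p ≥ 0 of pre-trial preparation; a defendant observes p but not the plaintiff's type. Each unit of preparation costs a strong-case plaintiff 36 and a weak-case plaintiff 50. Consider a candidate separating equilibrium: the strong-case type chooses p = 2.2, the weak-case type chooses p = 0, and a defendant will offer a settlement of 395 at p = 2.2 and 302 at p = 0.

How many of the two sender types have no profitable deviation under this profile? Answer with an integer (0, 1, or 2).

2

Strong-case type: signal → 395 − 36 × 2.2 = 315.8; deviate to 0 → 302. IC holds (315.8 ≥ 302).
Weak-case type: stay at 0 → 302; mimic → 395 − 50 × 2.2 = 285. IC holds (302 ≥ 285).
2 of 2 constraints hold, so this is a separating equilibrium.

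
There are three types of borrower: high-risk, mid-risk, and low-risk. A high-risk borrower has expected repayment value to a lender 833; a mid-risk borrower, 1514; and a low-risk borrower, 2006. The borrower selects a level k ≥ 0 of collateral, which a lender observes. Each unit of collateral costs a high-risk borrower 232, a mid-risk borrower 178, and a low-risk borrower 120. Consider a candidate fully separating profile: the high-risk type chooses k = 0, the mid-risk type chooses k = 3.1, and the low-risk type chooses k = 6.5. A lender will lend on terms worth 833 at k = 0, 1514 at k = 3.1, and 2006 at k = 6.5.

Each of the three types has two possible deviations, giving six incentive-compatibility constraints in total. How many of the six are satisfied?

6

High-risk (own payoff 833): to k=3.1 gives 1514 − 232×3.1 = 794.8 → no gain ✓; to k=6.5 gives 2006 − 232×6.5 = 498 → no gain ✓.
Mid-risk (own payoff 1514 − 178×3.1 = 962.2): to k=0 gives 833 → no gain ✓; to k=6.5 gives 2006 − 178×6.5 = 849 → no gain ✓.
Low-risk (own payoff 2006 − 120×6.5 = 1226): to k=0 gives 833 → no gain ✓; to k=3.1 gives 1514 − 120×3.1 = 1142 → no gain ✓.
6 of the 6 constraints hold; this profile is a separating equilibrium.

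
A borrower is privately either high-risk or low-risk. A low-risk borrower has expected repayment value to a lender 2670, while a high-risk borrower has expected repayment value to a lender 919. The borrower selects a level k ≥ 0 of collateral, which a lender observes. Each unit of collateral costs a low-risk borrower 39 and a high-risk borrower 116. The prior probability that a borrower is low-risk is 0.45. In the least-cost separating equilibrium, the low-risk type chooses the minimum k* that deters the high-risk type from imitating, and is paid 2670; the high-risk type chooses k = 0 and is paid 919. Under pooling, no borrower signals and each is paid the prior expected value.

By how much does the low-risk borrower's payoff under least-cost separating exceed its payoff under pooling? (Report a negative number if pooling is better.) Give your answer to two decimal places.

374.35

Least-cost separating signal: k* solves 919 = 2670 − 116·k*, so k* = (2670 − 919)/116 ≈ 15.0948.
Low-risk type's separating payoff: 2670 − 39 × k* = 2670 − 39 × (2670 − 919)/116 = 2670 − 68289/116 ≈ 2081.3017.
Pooling payoff: 0.45 × 2670 + 0.55 × 919 = 1706.95.
Difference: 2081.3017 − 1706.95 = 374.3517, i.e. 374.35 to two decimal places.
The low-risk type prefers to separate.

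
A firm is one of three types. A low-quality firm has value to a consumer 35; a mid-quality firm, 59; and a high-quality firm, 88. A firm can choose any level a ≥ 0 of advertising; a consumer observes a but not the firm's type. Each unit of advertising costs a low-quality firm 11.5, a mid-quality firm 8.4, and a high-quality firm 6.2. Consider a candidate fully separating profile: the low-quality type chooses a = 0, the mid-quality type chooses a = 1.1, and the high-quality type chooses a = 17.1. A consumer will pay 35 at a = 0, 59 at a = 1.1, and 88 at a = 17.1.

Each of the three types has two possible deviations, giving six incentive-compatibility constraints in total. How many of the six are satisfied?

Mid-quality (own payoff 59 − 8.4×1.1 = 49.76): to a=0 gives 35 → no gain ✓; to a=17.1 gives 88 − 8.4×17.1 = -55.64 → no gain ✓.
High-quality (own payoff 88 − 6.2×17.1 = -18.02): to a=0 gives 35 → profitable ✗; to a=1.1 gives 59 − 6.2×1.1 = 52.18 → profitable ✗.
Low-quality (own payoff 35): to a=1.1 gives 59 − 11.5×1.1 = 46.35 → profitable ✗; to a=17.1 gives 88 − 11.5×17.1 = -108.65 → no gain ✓.
3 of the 6 constraints hold; not an equilibrium.

3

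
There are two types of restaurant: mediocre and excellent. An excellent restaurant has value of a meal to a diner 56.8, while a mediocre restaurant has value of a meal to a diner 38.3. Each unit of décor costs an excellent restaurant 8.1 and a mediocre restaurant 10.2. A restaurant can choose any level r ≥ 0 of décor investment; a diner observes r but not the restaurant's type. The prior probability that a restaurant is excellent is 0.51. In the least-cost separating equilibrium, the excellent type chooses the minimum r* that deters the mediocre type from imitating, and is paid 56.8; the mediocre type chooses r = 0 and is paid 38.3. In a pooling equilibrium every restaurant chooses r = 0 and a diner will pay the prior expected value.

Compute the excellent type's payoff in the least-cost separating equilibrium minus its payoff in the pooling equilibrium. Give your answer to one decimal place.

Least-cost separating signal: r* solves 38.3 = 56.8 − 10.2·r*, so r* = (56.8 − 38.3)/10.2 ≈ 1.8137.
Excellent type's separating payoff: 56.8 − 8.1 × r* = 56.8 − 8.1 × (56.8 − 38.3)/10.2 = 56.8 − 149.85/10.2 ≈ 42.109.
Pooling payoff: 0.51 × 56.8 + 0.49 × 38.3 = 47.735.
Difference: 42.109 − 47.735 = -5.626, i.e. -5.6 to one decimal place.
The excellent type would prefer the pooling outcome.

-5.6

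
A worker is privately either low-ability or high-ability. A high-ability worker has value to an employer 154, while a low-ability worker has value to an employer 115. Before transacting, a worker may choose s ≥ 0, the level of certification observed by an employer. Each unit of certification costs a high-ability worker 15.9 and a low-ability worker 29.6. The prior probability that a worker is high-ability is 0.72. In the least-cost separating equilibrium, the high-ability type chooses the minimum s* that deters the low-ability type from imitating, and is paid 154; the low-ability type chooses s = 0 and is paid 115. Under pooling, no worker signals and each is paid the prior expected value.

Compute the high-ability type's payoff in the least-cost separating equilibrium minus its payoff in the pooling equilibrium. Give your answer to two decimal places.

-10.03

Least-cost separating signal: s* solves 115 = 154 − 29.6·s*, so s* = (154 − 115)/29.6 ≈ 1.3176.
High-ability type's separating payoff: 154 − 15.9 × s* = 154 − 15.9 × (154 − 115)/29.6 = 154 − 620.1/29.6 ≈ 133.0507.
Pooling payoff: 0.72 × 154 + 0.28 × 115 = 143.08.
Difference: 133.0507 − 143.08 = -10.0293, i.e. -10.03 to two decimal places.
The high-ability type would prefer the pooling outcome.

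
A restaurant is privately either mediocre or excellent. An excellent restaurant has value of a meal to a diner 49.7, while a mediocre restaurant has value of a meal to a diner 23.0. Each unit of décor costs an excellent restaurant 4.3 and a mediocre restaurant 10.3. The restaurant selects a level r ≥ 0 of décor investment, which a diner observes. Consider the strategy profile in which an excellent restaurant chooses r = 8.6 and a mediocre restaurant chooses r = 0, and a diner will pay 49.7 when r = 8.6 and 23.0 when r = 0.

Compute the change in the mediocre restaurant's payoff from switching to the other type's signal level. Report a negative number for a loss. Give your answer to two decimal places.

Playing r = 0 the mediocre restaurant receives 23.0.
Deviating to r = 8.6 brings payment 49.7 at cost 10.3 × 8.6 = 88.58, netting -38.88.
Gain from deviating: -38.88 − 23.0 = -61.88.
The gain is negative, so the mediocre type's incentive-compatibility constraint is satisfied.

-61.88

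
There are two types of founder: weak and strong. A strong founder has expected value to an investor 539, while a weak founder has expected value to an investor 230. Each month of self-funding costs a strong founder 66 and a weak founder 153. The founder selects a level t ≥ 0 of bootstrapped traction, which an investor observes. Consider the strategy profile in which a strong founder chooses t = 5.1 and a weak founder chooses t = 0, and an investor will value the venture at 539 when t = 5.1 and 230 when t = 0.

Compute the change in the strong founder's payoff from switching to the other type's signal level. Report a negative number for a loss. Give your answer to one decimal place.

27.6

Playing t = 5.1 the strong founder receives 539 − 66 × 5.1 = 202.4.
Deviating to t = 0 yields 230 instead.
Gain from deviating: 230 − 202.4 = 27.6.
The gain is positive, so the strong type's incentive-compatibility constraint is violated — this profile is not a separating equilibrium.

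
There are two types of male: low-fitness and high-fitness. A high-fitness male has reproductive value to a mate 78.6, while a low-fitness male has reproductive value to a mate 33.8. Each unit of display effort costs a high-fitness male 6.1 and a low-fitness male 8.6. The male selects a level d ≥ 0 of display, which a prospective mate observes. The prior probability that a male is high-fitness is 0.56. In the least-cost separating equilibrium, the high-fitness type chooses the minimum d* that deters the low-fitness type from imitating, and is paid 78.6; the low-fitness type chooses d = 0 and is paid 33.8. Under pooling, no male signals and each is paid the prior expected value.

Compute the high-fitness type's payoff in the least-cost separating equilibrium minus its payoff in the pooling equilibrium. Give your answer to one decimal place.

Least-cost separating signal: d* solves 33.8 = 78.6 − 8.6·d*, so d* = (78.6 − 33.8)/8.6 ≈ 5.2093.
High-fitness type's separating payoff: 78.6 − 6.1 × d* = 78.6 − 6.1 × (78.6 − 33.8)/8.6 = 78.6 − 273.28/8.6 ≈ 46.823.
Pooling payoff: 0.56 × 78.6 + 0.44 × 33.8 = 58.888.
Difference: 46.823 − 58.888 = -12.065, i.e. -12.1 to one decimal place.
The high-fitness type would prefer the pooling outcome.

-12.1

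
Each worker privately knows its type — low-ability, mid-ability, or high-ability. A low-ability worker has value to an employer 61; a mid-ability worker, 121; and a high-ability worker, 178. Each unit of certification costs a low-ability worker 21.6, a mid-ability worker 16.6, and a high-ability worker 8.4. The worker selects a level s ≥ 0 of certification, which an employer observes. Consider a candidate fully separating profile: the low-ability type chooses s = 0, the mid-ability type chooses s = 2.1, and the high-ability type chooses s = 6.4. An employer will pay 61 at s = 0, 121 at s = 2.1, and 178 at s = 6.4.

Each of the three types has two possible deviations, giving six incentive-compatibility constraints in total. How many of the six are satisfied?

5

Mid-ability (own payoff 121 − 16.6×2.1 = 86.14): to s=0 gives 61 → no gain ✓; to s=6.4 gives 178 − 16.6×6.4 = 71.76 → no gain ✓.
Low-ability (own payoff 61): to s=2.1 gives 121 − 21.6×2.1 = 75.64 → profitable ✗; to s=6.4 gives 178 − 21.6×6.4 = 39.76 → no gain ✓.
High-ability (own payoff 178 − 8.4×6.4 = 124.24): to s=0 gives 61 → no gain ✓; to s=2.1 gives 121 − 8.4×2.1 = 103.36 → no gain ✓.
5 of the 6 constraints hold; not an equilibrium.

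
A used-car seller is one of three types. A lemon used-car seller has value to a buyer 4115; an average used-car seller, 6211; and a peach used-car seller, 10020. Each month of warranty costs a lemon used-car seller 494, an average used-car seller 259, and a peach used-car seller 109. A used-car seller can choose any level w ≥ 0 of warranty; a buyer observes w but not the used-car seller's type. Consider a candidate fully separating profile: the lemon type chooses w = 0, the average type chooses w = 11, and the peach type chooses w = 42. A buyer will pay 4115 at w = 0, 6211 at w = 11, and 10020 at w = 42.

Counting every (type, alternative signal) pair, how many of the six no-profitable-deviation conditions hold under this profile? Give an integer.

Average (own payoff 6211 − 259×11 = 3362): to w=0 gives 4115 → profitable ✗; to w=42 gives 10020 − 259×42 = -858 → no gain ✓.
Peach (own payoff 10020 − 109×42 = 5442): to w=0 gives 4115 → no gain ✓; to w=11 gives 6211 − 109×11 = 5012 → no gain ✓.
Lemon (own payoff 4115): to w=11 gives 6211 − 494×11 = 777 → no gain ✓; to w=42 gives 10020 − 494×42 = -10728 → no gain ✓.
5 of the 6 constraints hold; not an equilibrium.

5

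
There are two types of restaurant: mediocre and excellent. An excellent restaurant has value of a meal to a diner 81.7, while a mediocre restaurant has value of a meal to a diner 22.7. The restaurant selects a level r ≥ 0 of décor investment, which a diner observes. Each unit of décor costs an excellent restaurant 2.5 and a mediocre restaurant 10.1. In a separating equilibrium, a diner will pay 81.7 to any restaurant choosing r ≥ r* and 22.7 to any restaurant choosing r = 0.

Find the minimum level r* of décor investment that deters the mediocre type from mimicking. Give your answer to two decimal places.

5.84

A mediocre restaurant choosing r = 0 receives 22.7.
Imitating at r* instead would pay 81.7 at cost 10.1·r*, netting 81.7 − 10.1·r*.
Indifference: 22.7 = 81.7 − 10.1·r*, so r* = (81.7 − 22.7) / 10.1 ≈ 5.84.
At r* the mediocre type's incentive constraint just binds; the excellent type strictly prefers r* since its per-unit cost is lower.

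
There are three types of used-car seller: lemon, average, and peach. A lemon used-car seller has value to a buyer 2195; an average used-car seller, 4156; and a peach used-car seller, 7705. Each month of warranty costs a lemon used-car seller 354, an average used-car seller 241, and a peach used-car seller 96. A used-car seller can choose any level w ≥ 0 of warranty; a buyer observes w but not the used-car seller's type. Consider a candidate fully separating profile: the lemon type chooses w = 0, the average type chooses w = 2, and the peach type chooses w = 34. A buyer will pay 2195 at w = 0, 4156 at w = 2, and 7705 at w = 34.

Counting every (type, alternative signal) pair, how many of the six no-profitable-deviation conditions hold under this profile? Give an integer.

5

Average (own payoff 4156 − 241×2 = 3674): to w=0 gives 2195 → no gain ✓; to w=34 gives 7705 − 241×34 = -489 → no gain ✓.
Lemon (own payoff 2195): to w=2 gives 4156 − 354×2 = 3448 → profitable ✗; to w=34 gives 7705 − 354×34 = -4331 → no gain ✓.
Peach (own payoff 7705 − 96×34 = 4441): to w=0 gives 2195 → no gain ✓; to w=2 gives 4156 − 96×2 = 3964 → no gain ✓.
5 of the 6 constraints hold; not an equilibrium.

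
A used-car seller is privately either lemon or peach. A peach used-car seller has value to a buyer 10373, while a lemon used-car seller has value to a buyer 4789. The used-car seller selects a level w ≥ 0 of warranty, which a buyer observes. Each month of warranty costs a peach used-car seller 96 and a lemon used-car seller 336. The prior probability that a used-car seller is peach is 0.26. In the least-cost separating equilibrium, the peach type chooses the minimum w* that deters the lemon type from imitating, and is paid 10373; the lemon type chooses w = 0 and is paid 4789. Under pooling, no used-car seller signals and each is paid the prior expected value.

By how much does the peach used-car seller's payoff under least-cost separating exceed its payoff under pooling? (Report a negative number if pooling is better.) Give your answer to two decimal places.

Least-cost separating signal: w* solves 4789 = 10373 − 336·w*, so w* = (10373 − 4789)/336 ≈ 16.6190.
Peach type's separating payoff: 10373 − 96 × w* = 10373 − 96 × (10373 − 4789)/336 = 10373 − 536064/336 ≈ 8777.5714.
Pooling payoff: 0.26 × 10373 + 0.74 × 4789 = 6240.84.
Difference: 8777.5714 − 6240.84 = 2536.7314, i.e. 2536.73 to two decimal places.
The peach type prefers to separate.

2536.73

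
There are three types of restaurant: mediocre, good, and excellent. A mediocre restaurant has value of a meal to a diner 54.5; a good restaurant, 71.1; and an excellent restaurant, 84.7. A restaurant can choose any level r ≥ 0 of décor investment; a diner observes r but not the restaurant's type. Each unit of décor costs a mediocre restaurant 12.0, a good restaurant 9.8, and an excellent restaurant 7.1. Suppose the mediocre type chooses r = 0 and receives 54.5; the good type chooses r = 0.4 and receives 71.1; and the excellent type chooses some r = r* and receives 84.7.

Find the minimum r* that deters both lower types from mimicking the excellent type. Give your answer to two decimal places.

Mediocre type (on-path payoff 54.5) won't mimic when 54.5 ≥ 84.7 − 12.0·r*, i.e. r* ≥ 2.52.
Good type (on-path payoff 71.1 − 9.8×0.4 = 67.18) won't mimic when 67.18 ≥ 84.7 − 9.8·r*, i.e. r* ≥ 1.79.
Both must hold, so r* = max(2.52, 1.79) = 2.52. The mediocre type's constraint binds.

2.52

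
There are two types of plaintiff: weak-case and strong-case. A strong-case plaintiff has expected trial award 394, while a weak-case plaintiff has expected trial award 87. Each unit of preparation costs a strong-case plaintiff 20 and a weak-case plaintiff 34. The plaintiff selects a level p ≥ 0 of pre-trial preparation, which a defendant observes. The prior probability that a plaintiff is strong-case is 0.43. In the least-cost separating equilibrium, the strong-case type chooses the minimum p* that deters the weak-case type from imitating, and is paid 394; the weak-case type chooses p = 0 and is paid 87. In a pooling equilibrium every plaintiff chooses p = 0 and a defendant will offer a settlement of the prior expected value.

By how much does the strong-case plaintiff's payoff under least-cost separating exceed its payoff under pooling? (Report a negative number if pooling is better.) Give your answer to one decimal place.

Least-cost separating signal: p* solves 87 = 394 − 34·p*, so p* = (394 − 87)/34 ≈ 9.0294.
Strong-case type's separating payoff: 394 − 20 × p* = 394 − 20 × (394 − 87)/34 = 394 − 6140/34 ≈ 213.412.
Pooling payoff: 0.43 × 394 + 0.57 × 87 = 219.01.
Difference: 213.412 − 219.01 = -5.598, i.e. -5.6 to one decimal place.
The strong-case type would prefer the pooling outcome.

-5.6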